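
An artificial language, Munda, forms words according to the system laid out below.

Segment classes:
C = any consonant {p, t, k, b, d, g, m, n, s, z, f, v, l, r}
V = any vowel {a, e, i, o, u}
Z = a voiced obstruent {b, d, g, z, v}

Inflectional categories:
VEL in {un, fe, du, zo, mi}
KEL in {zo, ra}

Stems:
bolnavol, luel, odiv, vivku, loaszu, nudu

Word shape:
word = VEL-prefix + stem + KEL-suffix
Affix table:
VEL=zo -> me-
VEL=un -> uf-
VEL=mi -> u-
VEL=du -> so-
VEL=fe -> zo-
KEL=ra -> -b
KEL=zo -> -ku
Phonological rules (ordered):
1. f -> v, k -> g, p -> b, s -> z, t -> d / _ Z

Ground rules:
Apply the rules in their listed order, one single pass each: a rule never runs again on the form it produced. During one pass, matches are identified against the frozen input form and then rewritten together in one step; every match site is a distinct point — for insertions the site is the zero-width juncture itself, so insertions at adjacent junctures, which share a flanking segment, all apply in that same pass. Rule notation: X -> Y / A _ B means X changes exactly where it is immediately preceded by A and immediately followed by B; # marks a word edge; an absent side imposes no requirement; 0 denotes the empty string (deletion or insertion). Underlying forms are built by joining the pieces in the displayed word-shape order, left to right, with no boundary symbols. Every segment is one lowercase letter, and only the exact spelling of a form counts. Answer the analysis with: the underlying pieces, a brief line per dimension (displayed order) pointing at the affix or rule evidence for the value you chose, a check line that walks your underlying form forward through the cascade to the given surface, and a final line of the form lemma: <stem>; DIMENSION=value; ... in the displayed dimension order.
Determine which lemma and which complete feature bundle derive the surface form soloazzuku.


underlying: so-loaszu-ku
VEL=du - signalled by the affix so-
KEL=zo - signalled by the affix -ku
check: soloaszuku -> soloazzuku
lemma: loaszu; VEL=du; KEL=zo


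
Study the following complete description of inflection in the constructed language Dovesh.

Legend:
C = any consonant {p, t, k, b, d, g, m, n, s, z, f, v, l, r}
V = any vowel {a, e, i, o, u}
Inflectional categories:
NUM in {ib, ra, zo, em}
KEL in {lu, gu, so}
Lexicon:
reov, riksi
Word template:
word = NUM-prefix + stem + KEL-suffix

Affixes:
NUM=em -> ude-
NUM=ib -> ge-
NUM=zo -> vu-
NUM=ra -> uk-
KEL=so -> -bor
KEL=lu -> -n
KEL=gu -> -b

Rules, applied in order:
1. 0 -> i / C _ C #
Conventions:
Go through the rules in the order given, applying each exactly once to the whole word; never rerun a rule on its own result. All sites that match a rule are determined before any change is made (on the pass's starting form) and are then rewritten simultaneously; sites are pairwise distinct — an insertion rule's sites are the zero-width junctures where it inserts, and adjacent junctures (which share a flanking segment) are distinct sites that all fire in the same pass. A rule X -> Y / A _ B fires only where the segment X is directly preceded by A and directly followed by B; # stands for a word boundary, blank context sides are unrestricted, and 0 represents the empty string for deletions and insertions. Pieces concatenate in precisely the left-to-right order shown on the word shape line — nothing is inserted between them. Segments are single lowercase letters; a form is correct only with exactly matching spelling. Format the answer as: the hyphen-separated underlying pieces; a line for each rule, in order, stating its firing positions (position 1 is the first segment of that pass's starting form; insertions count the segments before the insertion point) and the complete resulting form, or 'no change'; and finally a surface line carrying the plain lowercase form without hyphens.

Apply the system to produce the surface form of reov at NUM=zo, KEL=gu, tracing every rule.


underlying: vu-reov-b
1. 0 -> i / C _ C #: inserts after position(s) 6: vureovib
surface: vureovib


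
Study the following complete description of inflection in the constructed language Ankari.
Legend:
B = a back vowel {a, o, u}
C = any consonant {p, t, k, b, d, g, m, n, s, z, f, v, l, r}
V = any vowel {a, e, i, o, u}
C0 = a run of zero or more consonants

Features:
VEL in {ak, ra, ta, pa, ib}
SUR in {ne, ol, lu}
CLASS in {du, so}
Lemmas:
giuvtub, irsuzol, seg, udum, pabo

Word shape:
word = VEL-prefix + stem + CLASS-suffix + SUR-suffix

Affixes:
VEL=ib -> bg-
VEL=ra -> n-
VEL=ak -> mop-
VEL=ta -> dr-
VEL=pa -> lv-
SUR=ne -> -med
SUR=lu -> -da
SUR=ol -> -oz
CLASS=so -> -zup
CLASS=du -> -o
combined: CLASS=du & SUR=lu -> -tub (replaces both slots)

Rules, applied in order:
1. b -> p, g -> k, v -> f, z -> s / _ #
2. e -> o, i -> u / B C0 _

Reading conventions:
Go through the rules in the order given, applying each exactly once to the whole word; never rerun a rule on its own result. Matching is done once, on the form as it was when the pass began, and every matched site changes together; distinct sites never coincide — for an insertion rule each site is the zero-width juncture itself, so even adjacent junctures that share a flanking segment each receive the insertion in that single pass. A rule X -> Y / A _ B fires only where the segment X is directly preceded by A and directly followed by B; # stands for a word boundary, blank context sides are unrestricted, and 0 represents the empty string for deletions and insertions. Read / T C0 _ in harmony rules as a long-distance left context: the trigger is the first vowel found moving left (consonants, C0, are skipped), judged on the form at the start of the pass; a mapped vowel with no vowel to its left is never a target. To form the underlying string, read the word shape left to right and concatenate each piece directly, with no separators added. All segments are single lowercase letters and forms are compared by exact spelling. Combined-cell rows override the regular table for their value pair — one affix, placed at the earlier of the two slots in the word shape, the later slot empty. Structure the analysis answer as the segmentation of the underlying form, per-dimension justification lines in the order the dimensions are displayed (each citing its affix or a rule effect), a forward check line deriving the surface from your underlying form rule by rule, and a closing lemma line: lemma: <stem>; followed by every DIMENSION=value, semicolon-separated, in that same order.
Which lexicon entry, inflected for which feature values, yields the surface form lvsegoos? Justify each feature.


underlying: lv-seg-o-oz
VEL=pa - signalled by the affix lv-
SUR=ol - signalled by the affix -oz
CLASS=du - signalled by the affix -o
check: lvsegooz -> lvsegoos -> lvsegoos
lemma: seg; VEL=pa; SUR=ol; CLASS=du


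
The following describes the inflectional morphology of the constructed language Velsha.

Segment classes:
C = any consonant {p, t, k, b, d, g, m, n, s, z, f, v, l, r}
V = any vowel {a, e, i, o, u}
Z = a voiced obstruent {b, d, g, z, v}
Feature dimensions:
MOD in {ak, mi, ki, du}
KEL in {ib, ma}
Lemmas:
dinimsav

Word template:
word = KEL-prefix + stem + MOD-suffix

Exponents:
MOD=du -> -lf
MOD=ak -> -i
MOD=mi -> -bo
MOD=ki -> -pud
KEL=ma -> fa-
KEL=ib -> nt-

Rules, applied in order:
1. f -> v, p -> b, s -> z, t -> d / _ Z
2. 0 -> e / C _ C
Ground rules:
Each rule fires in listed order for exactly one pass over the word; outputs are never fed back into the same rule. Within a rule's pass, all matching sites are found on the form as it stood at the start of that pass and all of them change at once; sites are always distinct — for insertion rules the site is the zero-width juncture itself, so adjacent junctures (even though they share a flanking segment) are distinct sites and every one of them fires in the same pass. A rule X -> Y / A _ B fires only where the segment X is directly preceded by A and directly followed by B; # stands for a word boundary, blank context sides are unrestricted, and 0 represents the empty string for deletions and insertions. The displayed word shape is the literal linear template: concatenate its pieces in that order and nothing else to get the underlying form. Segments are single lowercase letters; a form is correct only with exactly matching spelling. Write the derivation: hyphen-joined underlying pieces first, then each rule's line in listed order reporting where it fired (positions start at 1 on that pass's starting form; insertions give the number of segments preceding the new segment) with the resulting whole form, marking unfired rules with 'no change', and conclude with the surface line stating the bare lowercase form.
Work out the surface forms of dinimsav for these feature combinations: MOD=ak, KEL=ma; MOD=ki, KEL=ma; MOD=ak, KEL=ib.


cell MOD=ak, KEL=ma:
underlying: fa-dinimsav-i
1. f -> v, p -> b, s -> z, t -> d / _ Z: no change
2. 0 -> e / C _ C: inserts after position(s) 7: fadinimesavi
surface: fadinimesavi

cell MOD=ki, KEL=ma:
underlying: fa-dinimsav-pud
1. f -> v, p -> b, s -> z, t -> d / _ Z: no change
2. 0 -> e / C _ C: inserts after position(s) 7, 10: fadinimesavepud
surface: fadinimesavepud

cell MOD=ak, KEL=ib:
underlying: nt-dinimsav-i
1. f -> v, p -> b, s -> z, t -> d / _ Z: fires at position(s) 2: nddinimsavi
2. 0 -> e / C _ C: inserts after position(s) 1, 2, 7: nededinimesavi
surface: nededinimesavi


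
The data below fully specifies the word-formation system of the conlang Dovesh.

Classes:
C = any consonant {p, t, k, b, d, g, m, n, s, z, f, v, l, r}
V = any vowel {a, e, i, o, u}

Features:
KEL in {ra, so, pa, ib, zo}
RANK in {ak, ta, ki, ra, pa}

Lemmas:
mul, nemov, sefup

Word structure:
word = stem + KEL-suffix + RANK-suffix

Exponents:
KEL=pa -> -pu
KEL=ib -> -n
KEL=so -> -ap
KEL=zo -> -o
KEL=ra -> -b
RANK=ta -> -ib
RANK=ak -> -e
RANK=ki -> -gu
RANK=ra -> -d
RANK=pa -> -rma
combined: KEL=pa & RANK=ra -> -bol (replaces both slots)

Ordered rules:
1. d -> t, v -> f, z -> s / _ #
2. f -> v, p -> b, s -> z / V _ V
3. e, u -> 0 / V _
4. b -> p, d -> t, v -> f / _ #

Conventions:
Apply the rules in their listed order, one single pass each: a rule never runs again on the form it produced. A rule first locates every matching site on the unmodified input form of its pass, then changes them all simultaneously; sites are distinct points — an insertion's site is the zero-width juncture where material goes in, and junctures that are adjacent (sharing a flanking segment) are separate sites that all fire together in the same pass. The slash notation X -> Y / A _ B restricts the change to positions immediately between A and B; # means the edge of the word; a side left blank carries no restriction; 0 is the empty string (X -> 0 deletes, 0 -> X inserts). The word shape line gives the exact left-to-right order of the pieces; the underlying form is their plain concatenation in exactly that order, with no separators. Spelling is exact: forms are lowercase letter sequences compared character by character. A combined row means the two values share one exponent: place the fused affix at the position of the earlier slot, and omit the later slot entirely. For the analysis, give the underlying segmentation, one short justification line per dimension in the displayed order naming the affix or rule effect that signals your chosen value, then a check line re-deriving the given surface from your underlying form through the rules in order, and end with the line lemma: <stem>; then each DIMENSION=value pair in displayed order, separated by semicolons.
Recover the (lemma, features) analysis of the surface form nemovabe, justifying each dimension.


underlying: nemov-ap-e
KEL=so - signalled by the affix -ap
RANK=ak - signalled by the affix -e
check: nemovape -> nemovape -> nemovabe -> nemovabe -> nemovabe
lemma: nemov; KEL=so; RANK=ak


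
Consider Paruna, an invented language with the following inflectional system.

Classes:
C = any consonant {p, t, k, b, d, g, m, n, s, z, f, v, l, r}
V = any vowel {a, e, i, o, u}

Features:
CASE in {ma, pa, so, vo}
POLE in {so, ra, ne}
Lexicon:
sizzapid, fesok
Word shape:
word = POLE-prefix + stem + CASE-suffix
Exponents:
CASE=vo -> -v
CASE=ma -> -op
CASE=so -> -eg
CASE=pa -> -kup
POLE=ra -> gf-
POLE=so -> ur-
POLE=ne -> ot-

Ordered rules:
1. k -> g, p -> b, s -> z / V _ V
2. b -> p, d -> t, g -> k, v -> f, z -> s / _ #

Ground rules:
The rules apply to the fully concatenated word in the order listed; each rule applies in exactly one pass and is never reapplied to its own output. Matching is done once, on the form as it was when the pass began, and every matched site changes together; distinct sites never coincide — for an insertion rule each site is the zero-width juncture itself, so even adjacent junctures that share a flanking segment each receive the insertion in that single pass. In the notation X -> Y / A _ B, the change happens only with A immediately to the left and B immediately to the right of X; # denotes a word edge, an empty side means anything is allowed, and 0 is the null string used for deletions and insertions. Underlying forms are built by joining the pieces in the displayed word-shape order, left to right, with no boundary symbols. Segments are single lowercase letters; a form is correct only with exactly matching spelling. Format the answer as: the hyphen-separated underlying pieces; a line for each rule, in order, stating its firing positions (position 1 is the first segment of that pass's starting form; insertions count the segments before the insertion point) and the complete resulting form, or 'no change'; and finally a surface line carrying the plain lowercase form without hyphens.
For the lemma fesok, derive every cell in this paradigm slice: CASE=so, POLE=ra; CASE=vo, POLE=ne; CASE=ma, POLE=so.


cell CASE=so, POLE=ra:
underlying: gf-fesok-eg
1. k -> g, p -> b, s -> z / V _ V: fires at position(s) 5, 7: gffezogeg
2. b -> p, d -> t, g -> k, v -> f, z -> s / _ #: fires at position(s) 9: gffezogek
surface: gffezogek

cell CASE=vo, POLE=ne:
underlying: ot-fesok-v
1. k -> g, p -> b, s -> z / V _ V: fires at position(s) 5: otfezokv
2. b -> p, d -> t, g -> k, v -> f, z -> s / _ #: fires at position(s) 8: otfezokf
surface: otfezokf

cell CASE=ma, POLE=so:
underlying: ur-fesok-op
1. k -> g, p -> b, s -> z / V _ V: fires at position(s) 5, 7: urfezogop
2. b -> p, d -> t, g -> k, v -> f, z -> s / _ #: no change
surface: urfezogop


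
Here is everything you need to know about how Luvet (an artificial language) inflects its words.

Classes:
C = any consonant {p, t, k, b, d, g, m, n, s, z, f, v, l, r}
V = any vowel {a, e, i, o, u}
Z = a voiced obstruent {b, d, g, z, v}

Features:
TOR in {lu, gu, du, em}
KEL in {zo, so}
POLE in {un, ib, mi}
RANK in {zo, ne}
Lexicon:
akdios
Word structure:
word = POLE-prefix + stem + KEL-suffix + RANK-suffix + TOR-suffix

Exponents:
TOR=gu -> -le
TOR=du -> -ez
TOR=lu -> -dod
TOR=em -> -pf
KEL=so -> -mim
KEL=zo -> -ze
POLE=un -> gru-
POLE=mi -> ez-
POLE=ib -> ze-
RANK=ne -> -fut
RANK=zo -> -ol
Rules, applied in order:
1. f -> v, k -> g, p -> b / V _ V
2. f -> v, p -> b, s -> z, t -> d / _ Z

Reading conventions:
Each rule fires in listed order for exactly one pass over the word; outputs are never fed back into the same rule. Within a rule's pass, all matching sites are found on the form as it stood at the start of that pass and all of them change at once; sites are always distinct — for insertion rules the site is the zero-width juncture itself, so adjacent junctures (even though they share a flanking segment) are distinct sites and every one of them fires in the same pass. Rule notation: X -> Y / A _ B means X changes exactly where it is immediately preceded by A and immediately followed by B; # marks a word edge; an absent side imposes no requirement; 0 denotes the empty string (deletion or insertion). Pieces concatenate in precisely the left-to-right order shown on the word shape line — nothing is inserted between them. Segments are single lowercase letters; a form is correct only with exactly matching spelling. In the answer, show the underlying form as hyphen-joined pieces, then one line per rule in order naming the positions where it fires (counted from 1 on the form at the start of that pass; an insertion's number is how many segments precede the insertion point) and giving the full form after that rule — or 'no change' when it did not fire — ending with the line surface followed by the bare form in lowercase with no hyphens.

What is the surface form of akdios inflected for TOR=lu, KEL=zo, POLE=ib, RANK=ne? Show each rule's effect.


underlying: ze-akdios-ze-fut-dod
1. f -> v, k -> g, p -> b / V _ V: fires at position(s) 11: zeakdioszevutdod
2. f -> v, p -> b, s -> z, t -> d / _ Z: fires at position(s) 8, 13: zeakdiozzevuddod
surface: zeakdiozzevuddod


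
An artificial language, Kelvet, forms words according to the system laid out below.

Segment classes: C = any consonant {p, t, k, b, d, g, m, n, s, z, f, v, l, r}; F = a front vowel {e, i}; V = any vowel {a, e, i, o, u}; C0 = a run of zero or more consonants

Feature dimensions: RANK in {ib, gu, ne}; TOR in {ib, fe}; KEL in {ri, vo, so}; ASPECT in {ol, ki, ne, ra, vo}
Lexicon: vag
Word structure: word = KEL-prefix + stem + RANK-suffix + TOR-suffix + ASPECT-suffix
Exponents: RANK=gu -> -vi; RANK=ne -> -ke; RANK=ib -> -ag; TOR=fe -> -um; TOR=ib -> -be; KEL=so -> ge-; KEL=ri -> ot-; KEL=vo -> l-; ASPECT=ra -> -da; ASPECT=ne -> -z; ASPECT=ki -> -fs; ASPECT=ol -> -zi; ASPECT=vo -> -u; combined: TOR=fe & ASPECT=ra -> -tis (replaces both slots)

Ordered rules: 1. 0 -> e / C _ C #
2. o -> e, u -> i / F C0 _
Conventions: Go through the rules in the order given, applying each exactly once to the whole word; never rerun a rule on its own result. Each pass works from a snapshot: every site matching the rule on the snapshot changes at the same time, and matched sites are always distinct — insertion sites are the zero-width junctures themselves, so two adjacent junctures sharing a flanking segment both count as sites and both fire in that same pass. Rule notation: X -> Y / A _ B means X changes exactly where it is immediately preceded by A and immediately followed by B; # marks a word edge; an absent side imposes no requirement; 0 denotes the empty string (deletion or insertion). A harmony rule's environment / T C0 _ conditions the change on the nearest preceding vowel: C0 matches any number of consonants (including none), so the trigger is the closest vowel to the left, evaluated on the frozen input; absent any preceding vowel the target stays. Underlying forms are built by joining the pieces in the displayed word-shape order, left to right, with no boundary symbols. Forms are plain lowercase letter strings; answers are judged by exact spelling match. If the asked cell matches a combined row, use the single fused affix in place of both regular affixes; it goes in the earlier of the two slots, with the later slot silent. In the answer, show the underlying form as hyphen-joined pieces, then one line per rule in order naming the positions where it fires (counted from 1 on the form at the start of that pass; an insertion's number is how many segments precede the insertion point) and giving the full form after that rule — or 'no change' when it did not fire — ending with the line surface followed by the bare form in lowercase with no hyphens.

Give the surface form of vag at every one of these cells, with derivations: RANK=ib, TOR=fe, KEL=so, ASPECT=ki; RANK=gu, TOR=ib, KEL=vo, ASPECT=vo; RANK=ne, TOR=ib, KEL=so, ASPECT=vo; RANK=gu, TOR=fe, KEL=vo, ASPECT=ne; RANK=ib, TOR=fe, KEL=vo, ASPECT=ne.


cell RANK=ib, TOR=fe, KEL=so, ASPECT=ki:
underlying: ge-vag-ag-um-fs
1. 0 -> e / C _ C #: inserts after position(s) 10: gevagagumfes
2. o -> e, u -> i / F C0 _: no change
surface: gevagagumfes

cell RANK=gu, TOR=ib, KEL=vo, ASPECT=vo:
underlying: l-vag-vi-be-u
1. 0 -> e / C _ C #: no change
2. o -> e, u -> i / F C0 _: fires at position(s) 9: lvagvibei
surface: lvagvibei

cell RANK=ne, TOR=ib, KEL=so, ASPECT=vo:
underlying: ge-vag-ke-be-u
1. 0 -> e / C _ C #: no change
2. o -> e, u -> i / F C0 _: fires at position(s) 10: gevagkebei
surface: gevagkebei

cell RANK=gu, TOR=fe, KEL=vo, ASPECT=ne:
underlying: l-vag-vi-um-z
1. 0 -> e / C _ C #: inserts after position(s) 8: lvagviumez
2. o -> e, u -> i / F C0 _: fires at position(s) 7: lvagviimez
surface: lvagviimez

cell RANK=ib, TOR=fe, KEL=vo, ASPECT=ne:
underlying: l-vag-ag-um-z
1. 0 -> e / C _ C #: inserts after position(s) 8: lvagagumez
2. o -> e, u -> i / F C0 _: no change
surface: lvagagumez


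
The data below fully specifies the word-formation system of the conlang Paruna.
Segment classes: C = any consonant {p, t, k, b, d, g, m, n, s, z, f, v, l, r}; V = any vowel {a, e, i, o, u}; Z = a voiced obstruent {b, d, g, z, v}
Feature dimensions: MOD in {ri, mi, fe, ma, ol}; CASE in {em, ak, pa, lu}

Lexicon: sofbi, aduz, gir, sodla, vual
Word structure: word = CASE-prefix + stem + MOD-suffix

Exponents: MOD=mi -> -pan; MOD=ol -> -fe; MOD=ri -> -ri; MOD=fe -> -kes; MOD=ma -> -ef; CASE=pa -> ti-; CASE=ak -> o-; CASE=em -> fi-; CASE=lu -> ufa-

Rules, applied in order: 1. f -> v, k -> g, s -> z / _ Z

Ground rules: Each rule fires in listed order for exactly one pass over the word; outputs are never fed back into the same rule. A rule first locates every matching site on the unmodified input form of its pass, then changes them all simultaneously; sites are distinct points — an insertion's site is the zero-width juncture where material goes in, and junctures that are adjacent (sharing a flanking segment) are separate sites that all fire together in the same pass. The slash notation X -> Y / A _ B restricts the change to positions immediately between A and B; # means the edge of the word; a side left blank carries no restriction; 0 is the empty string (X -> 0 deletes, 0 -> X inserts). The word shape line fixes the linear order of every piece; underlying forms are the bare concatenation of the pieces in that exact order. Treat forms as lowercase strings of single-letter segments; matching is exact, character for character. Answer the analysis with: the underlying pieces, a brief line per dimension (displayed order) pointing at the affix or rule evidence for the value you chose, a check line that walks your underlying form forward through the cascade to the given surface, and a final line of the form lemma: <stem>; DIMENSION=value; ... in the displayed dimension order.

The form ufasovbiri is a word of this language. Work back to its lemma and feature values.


underlying: ufa-sofbi-ri
MOD=ri - signalled by the affix -ri
CASE=lu - signalled by the affix ufa-
check: ufasofbiri -> ufasovbiri
lemma: sofbi; MOD=ri; CASE=lu


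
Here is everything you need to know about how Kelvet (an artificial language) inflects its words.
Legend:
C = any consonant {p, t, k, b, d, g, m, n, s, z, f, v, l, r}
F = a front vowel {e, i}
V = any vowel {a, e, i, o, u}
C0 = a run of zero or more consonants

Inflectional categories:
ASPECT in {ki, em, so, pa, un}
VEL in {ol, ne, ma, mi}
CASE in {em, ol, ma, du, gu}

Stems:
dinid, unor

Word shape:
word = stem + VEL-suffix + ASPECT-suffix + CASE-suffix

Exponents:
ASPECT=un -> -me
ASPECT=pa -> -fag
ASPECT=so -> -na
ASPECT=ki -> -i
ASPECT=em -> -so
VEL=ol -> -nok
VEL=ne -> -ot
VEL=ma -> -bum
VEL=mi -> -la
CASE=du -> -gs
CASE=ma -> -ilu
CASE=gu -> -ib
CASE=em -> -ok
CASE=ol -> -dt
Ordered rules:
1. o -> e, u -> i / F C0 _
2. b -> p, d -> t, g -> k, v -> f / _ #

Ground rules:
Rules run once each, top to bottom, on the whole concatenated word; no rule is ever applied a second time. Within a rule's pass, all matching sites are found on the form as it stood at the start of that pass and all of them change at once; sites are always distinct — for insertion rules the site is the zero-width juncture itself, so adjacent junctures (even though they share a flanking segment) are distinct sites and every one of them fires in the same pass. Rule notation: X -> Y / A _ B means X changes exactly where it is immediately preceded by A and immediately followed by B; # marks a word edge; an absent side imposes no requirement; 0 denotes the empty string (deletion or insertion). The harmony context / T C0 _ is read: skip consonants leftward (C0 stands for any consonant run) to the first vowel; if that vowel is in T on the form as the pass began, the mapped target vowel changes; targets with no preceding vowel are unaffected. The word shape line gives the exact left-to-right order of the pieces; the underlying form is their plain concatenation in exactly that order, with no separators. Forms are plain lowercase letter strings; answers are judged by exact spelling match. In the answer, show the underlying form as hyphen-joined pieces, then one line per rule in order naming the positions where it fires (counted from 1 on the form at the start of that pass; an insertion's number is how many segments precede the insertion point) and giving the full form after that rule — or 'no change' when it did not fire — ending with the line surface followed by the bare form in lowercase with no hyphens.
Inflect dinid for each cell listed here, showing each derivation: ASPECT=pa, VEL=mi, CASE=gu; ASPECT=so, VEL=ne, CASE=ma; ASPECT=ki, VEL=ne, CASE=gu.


cell ASPECT=pa, VEL=mi, CASE=gu:
underlying: dinid-la-fag-ib
1. o -> e, u -> i / F C0 _: no change
2. b -> p, d -> t, g -> k, v -> f / _ #: fires at position(s) 12: dinidlafagip
surface: dinidlafagip

cell ASPECT=so, VEL=ne, CASE=ma:
underlying: dinid-ot-na-ilu
1. o -> e, u -> i / F C0 _: fires at position(s) 6, 12: dinidetnaili
2. b -> p, d -> t, g -> k, v -> f / _ #: no change
surface: dinidetnaili

cell ASPECT=ki, VEL=ne, CASE=gu:
underlying: dinid-ot-i-ib
1. o -> e, u -> i / F C0 _: fires at position(s) 6: dinidetiib
2. b -> p, d -> t, g -> k, v -> f / _ #: fires at position(s) 10: dinidetiip
surface: dinidetiip


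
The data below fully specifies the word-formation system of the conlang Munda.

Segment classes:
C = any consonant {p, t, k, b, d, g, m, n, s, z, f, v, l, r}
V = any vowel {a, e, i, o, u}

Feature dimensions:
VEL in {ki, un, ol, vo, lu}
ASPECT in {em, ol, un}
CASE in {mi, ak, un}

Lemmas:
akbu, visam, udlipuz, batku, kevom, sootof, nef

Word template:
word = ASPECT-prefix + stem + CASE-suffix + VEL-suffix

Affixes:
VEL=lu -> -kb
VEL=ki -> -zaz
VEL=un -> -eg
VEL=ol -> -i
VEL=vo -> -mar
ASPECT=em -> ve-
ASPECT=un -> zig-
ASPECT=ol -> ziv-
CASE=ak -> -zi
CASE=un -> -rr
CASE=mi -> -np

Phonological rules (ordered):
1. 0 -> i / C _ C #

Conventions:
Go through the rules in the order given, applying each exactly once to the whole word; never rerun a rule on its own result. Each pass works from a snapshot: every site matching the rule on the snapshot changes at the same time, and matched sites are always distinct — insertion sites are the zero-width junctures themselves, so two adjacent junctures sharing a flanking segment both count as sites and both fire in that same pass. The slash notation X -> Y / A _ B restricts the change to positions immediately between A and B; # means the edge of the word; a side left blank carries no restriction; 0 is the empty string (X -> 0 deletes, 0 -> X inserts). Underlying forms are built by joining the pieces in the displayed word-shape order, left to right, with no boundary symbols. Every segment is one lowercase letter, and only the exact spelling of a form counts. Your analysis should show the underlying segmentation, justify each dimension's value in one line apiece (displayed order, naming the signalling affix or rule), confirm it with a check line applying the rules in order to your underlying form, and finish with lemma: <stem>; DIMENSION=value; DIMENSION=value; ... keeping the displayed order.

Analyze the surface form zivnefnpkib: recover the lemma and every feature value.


underlying: ziv-nef-np-kb
VEL=lu - signalled by the affix -kb
ASPECT=ol - signalled by the affix ziv-
CASE=mi - signalled by the affix -np
check: zivnefnpkb -> zivnefnpkib
lemma: nef; VEL=lu; ASPECT=ol; CASE=mi


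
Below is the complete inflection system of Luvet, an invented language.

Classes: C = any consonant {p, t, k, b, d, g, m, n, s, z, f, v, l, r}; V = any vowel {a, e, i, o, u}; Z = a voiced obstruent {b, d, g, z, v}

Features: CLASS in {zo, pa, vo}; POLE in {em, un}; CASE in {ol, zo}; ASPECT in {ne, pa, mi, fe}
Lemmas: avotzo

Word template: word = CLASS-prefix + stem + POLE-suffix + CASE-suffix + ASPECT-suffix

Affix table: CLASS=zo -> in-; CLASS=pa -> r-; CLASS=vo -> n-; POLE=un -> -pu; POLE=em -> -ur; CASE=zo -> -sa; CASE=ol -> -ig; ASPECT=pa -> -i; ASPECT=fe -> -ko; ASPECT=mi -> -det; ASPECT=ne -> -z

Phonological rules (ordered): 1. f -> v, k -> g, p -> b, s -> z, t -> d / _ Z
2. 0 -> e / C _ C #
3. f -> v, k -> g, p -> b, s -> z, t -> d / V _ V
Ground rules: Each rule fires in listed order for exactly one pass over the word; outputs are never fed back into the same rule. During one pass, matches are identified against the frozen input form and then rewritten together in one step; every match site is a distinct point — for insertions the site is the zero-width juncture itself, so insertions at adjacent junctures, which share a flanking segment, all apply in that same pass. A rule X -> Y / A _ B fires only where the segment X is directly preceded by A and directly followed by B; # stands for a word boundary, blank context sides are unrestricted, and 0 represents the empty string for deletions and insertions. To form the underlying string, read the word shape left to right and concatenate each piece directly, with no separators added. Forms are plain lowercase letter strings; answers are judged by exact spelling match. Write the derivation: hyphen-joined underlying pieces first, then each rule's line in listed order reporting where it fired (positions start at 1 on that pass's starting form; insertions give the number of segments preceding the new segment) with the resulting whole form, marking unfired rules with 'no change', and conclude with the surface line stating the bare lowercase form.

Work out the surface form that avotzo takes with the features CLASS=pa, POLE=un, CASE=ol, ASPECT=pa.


underlying: r-avotzo-pu-ig-i
1. f -> v, k -> g, p -> b, s -> z, t -> d / _ Z: fires at position(s) 5: ravodzopuigi
2. 0 -> e / C _ C #: no change
3. f -> v, k -> g, p -> b, s -> z, t -> d / V _ V: fires at position(s) 8: ravodzobuigi
surface: ravodzobuigi


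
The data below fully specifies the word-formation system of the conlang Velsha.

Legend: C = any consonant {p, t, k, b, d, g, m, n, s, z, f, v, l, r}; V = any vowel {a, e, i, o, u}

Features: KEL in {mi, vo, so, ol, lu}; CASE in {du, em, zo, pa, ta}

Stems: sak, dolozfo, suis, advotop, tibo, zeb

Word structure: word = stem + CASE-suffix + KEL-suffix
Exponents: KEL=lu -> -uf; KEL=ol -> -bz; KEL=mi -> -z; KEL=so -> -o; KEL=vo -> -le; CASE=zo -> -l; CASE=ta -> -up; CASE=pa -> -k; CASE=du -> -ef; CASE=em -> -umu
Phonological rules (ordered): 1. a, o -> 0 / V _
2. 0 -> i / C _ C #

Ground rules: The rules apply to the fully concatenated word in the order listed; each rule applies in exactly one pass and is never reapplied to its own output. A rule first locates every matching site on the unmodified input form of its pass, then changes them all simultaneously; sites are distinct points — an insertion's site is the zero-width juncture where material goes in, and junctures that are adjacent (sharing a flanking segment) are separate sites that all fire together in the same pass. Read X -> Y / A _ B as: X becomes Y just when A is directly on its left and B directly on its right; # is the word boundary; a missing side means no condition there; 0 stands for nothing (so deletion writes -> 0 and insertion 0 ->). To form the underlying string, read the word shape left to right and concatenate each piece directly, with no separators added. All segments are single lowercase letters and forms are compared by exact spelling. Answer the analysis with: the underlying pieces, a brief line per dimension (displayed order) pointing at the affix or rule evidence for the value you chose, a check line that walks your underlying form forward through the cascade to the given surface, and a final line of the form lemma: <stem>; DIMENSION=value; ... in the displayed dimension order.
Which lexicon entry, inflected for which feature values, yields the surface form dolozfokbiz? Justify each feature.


underlying: dolozfo-k-bz
KEL=ol - signalled by the affix -bz
CASE=pa - signalled by the affix -k
check: dolozfokbz -> dolozfokbz -> dolozfokbiz
lemma: dolozfo; KEL=ol; CASE=pa


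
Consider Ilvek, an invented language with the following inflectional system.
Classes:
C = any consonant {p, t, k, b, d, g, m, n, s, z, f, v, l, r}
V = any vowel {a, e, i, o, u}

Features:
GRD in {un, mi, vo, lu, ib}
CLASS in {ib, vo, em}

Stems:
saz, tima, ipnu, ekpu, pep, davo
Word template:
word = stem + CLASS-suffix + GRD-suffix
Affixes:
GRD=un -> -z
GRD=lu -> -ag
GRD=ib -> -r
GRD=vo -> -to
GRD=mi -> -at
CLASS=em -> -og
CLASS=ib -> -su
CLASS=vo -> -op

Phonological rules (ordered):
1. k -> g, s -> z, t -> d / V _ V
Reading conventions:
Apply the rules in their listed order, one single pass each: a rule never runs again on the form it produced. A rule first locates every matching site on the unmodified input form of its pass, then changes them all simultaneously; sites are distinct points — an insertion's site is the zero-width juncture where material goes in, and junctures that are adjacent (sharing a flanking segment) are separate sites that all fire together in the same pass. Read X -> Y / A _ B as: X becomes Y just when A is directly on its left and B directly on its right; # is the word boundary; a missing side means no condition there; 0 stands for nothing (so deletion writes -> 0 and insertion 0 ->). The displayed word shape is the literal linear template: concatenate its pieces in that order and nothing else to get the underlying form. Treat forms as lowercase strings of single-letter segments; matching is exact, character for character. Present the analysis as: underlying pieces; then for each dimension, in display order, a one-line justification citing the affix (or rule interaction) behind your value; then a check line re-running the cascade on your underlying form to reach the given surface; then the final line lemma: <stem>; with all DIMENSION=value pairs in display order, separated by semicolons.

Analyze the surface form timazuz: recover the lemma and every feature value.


underlying: tima-su-z
GRD=un - signalled by the affix -z
CLASS=ib - signalled by the affix -su
check: timasuz -> timazuz
lemma: tima; GRD=un; CLASS=ib


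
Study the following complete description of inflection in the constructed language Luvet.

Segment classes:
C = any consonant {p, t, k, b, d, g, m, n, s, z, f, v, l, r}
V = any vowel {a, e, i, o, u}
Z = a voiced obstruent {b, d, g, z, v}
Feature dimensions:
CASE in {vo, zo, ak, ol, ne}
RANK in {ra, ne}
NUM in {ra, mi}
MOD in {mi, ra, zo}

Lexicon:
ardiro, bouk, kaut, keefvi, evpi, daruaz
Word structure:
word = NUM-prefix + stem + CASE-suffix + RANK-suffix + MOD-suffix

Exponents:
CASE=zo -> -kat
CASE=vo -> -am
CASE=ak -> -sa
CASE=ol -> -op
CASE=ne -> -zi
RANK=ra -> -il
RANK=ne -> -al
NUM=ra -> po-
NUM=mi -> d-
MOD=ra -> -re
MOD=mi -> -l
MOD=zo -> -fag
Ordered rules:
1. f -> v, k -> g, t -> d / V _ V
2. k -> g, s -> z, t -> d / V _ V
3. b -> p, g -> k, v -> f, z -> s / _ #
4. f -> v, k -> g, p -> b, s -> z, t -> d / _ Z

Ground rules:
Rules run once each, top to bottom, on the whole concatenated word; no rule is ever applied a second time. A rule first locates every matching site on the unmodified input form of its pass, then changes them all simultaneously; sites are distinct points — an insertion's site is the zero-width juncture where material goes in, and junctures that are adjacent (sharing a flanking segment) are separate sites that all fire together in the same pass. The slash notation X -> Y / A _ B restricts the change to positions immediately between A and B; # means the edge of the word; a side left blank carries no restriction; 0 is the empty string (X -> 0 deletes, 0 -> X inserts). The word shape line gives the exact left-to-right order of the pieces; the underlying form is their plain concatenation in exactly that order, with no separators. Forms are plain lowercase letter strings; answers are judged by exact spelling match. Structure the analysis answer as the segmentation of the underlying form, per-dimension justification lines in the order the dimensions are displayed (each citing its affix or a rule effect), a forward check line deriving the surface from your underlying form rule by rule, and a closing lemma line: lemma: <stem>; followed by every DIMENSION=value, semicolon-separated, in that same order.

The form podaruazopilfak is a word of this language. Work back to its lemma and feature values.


underlying: po-daruaz-op-il-fag
CASE=ol - signalled by the affix -op
RANK=ra - signalled by the affix -il
NUM=ra - signalled by the affix po-
MOD=zo - signalled by the affix -fag
check: podaruazopilfag -> podaruazopilfag -> podaruazopilfag -> podaruazopilfak -> podaruazopilfak
lemma: daruaz; CASE=ol; RANK=ra; NUM=ra; MOD=zo


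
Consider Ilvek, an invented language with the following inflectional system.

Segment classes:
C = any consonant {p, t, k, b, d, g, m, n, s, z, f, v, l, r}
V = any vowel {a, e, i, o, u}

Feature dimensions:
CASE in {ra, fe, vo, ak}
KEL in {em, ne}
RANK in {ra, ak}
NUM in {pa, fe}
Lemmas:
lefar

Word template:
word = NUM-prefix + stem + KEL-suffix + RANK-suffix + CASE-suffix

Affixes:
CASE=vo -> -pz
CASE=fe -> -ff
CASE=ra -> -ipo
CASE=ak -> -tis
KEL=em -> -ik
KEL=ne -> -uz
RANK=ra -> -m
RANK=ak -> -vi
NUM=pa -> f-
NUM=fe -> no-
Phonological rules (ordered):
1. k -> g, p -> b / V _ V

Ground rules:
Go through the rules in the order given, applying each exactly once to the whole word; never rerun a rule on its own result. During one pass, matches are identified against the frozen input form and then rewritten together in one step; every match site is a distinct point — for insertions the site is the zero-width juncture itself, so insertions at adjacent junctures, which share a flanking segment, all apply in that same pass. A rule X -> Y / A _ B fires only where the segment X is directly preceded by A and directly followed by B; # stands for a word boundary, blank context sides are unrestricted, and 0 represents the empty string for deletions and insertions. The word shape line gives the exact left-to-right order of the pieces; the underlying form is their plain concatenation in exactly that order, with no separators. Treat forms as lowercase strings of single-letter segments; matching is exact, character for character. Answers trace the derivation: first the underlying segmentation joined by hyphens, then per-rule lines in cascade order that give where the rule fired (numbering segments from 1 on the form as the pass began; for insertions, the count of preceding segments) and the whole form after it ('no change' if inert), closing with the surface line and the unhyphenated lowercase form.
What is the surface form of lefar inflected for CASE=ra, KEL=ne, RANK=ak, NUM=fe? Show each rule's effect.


underlying: no-lefar-uz-vi-ipo
1. k -> g, p -> b / V _ V: fires at position(s) 13: nolefaruzviibo
surface: nolefaruzviibo


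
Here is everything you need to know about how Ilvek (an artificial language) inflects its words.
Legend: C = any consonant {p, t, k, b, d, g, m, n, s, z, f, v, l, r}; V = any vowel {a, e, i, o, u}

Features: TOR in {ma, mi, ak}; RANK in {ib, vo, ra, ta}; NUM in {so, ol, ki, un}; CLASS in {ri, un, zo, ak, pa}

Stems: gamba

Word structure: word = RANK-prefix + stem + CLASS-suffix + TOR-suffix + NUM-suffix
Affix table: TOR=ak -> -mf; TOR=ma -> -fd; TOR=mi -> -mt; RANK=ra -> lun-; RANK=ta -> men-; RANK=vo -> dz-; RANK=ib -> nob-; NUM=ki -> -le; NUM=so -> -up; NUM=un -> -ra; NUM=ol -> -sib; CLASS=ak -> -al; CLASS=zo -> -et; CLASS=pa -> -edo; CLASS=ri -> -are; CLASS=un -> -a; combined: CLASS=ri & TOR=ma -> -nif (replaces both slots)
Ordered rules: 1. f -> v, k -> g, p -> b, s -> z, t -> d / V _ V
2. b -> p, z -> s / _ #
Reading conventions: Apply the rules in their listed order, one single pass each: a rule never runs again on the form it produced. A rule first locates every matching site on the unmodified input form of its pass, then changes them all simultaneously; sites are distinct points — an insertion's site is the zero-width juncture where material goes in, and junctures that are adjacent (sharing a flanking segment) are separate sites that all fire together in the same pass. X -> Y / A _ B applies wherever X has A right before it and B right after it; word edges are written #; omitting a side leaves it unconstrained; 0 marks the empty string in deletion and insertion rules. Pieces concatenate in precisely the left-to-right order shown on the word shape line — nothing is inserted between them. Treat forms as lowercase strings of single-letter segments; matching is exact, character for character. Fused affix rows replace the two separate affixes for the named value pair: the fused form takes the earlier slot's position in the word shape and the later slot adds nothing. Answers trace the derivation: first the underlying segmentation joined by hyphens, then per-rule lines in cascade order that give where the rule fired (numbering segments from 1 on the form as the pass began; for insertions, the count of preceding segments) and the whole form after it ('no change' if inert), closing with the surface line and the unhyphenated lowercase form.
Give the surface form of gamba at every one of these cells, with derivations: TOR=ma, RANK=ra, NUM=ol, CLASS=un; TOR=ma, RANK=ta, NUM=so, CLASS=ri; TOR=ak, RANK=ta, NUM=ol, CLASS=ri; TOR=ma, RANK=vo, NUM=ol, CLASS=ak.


cell TOR=ma, RANK=ra, NUM=ol, CLASS=un:
underlying: lun-gamba-a-fd-sib
1. f -> v, k -> g, p -> b, s -> z, t -> d / V _ V: no change
2. b -> p, z -> s / _ #: fires at position(s) 14: lungambaafdsip
surface: lungambaafdsip

cell TOR=ma, RANK=ta, NUM=so, CLASS=ri:
underlying: men-gamba-nif-up
1. f -> v, k -> g, p -> b, s -> z, t -> d / V _ V: fires at position(s) 11: mengambanivup
2. b -> p, z -> s / _ #: no change
surface: mengambanivup

cell TOR=ak, RANK=ta, NUM=ol, CLASS=ri:
underlying: men-gamba-are-mf-sib
1. f -> v, k -> g, p -> b, s -> z, t -> d / V _ V: no change
2. b -> p, z -> s / _ #: fires at position(s) 16: mengambaaremfsip
surface: mengambaaremfsip

cell TOR=ma, RANK=vo, NUM=ol, CLASS=ak:
underlying: dz-gamba-al-fd-sib
1. f -> v, k -> g, p -> b, s -> z, t -> d / V _ V: no change
2. b -> p, z -> s / _ #: fires at position(s) 14: dzgambaalfdsip
surface: dzgambaalfdsip
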